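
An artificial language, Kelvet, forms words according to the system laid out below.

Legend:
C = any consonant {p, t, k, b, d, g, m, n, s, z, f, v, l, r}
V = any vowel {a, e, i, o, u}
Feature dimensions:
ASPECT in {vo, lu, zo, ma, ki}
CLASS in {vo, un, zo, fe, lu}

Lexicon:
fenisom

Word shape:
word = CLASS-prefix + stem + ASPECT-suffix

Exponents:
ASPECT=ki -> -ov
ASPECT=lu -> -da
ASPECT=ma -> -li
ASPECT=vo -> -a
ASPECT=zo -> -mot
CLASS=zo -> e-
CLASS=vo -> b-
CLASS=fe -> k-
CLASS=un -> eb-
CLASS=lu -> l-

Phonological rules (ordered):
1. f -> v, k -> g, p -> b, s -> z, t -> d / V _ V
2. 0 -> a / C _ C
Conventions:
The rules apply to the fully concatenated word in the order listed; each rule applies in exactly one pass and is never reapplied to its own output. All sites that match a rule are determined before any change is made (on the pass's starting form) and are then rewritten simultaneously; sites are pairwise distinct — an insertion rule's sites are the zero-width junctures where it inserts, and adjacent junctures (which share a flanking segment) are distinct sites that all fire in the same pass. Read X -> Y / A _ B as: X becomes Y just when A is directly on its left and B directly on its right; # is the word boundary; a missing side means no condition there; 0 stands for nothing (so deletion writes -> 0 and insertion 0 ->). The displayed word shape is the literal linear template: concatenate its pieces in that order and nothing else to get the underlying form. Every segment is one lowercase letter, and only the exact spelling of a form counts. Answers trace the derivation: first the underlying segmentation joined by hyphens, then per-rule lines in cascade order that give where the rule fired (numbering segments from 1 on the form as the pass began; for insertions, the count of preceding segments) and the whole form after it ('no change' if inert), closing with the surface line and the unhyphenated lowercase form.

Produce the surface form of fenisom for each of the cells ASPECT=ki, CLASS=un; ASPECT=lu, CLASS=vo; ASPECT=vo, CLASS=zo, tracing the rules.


cell ASPECT=ki, CLASS=un:
underlying: eb-fenisom-ov
1. f -> v, k -> g, p -> b, s -> z, t -> d / V _ V: fires at position(s) 7: ebfenizomov
2. 0 -> a / C _ C: inserts after position(s) 2: ebafenizomov
surface: ebafenizomov

cell ASPECT=lu, CLASS=vo:
underlying: b-fenisom-da
1. f -> v, k -> g, p -> b, s -> z, t -> d / V _ V: fires at position(s) 6: bfenizomda
2. 0 -> a / C _ C: inserts after position(s) 1, 8: bafenizomada
surface: bafenizomada

cell ASPECT=vo, CLASS=zo:
underlying: e-fenisom-a
1. f -> v, k -> g, p -> b, s -> z, t -> d / V _ V: fires at position(s) 2, 6: evenizoma
2. 0 -> a / C _ C: no change
surface: evenizoma


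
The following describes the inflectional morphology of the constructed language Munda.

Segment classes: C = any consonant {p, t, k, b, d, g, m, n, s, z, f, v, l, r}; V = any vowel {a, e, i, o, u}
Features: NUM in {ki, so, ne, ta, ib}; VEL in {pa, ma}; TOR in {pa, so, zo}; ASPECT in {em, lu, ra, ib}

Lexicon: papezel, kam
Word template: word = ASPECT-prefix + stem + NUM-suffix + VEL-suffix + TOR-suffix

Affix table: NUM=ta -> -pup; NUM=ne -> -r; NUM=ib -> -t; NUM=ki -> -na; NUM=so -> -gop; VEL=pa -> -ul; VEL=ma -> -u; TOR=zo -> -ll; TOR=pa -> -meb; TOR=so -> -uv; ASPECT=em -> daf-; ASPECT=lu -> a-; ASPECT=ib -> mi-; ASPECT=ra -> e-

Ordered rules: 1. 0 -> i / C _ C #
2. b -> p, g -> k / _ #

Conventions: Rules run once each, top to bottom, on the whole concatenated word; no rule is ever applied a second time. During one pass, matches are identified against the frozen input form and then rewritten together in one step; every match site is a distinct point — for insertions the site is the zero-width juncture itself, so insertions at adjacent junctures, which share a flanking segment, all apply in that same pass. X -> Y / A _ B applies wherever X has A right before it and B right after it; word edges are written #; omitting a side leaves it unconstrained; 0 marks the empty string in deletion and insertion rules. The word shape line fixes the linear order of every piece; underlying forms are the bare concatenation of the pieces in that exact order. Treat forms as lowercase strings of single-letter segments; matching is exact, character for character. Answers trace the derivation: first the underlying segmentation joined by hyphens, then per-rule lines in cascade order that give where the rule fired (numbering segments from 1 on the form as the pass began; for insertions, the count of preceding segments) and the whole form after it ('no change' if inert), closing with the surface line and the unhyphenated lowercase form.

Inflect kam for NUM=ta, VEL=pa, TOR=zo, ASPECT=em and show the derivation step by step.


underlying: daf-kam-pup-ul-ll
1. 0 -> i / C _ C #: inserts after position(s) 12: dafkampupullil
2. b -> p, g -> k / _ #: no change
surface: dafkampupullil


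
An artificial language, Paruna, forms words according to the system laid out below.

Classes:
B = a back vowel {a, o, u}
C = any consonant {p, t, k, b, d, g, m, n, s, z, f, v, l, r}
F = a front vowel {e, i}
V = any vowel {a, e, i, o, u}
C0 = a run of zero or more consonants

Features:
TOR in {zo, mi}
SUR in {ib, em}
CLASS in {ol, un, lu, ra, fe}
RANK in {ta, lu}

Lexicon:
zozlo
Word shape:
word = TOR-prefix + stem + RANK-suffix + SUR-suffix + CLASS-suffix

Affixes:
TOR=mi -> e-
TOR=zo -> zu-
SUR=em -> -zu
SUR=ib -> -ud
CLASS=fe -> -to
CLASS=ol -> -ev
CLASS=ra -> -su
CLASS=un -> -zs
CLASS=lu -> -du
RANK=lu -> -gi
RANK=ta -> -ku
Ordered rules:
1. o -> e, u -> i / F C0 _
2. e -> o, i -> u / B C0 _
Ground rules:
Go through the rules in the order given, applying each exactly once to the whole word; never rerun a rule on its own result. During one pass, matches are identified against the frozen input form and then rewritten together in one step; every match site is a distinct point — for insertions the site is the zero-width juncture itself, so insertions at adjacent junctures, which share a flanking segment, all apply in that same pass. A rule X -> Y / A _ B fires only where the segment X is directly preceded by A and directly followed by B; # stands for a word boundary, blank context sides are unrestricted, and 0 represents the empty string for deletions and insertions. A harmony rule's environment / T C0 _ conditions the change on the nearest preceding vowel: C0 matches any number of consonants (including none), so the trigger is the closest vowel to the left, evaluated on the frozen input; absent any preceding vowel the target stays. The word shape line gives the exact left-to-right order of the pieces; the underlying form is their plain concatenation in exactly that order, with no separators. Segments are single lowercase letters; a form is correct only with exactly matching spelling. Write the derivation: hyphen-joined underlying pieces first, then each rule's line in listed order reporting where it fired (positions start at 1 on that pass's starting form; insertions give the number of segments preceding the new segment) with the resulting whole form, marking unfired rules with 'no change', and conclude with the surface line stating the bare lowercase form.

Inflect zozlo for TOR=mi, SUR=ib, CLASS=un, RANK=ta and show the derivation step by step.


underlying: e-zozlo-ku-ud-zs
1. o -> e, u -> i / F C0 _: fires at position(s) 3: ezezlokuudzs
2. e -> o, i -> u / B C0 _: no change
surface: ezezlokuudzs


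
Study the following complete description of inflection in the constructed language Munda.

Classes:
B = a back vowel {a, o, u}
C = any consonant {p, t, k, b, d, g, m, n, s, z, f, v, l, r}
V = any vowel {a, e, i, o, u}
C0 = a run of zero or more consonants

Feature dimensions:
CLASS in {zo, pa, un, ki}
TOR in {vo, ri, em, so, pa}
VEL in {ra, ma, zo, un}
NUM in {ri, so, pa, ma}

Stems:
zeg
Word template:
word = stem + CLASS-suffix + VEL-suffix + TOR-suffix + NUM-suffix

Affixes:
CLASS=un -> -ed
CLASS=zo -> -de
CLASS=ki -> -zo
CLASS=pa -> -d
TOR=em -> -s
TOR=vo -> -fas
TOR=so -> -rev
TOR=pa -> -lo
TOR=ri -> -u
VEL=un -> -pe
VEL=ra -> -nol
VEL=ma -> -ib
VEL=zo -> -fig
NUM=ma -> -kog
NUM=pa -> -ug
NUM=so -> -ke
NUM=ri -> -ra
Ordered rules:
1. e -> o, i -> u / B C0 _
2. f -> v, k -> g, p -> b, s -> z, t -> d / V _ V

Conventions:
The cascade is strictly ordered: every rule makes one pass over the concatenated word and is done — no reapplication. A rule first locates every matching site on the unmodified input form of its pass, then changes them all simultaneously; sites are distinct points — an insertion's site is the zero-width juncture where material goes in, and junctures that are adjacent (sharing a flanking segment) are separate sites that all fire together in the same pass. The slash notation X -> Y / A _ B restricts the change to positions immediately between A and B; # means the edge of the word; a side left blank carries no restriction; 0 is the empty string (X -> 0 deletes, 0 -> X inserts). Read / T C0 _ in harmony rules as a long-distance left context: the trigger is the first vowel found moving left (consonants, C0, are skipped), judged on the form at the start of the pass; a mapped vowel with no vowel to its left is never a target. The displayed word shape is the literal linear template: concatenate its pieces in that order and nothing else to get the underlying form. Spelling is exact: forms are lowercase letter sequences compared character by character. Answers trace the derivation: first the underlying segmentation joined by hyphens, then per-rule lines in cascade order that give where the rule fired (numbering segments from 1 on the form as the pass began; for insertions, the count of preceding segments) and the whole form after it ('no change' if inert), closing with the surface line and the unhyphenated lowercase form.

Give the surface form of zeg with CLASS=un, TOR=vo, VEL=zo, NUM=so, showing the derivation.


underlying: zeg-ed-fig-fas-ke
1. e -> o, i -> u / B C0 _: fires at position(s) 13: zegedfigfasko
2. f -> v, k -> g, p -> b, s -> z, t -> d / V _ V: no change
surface: zegedfigfasko


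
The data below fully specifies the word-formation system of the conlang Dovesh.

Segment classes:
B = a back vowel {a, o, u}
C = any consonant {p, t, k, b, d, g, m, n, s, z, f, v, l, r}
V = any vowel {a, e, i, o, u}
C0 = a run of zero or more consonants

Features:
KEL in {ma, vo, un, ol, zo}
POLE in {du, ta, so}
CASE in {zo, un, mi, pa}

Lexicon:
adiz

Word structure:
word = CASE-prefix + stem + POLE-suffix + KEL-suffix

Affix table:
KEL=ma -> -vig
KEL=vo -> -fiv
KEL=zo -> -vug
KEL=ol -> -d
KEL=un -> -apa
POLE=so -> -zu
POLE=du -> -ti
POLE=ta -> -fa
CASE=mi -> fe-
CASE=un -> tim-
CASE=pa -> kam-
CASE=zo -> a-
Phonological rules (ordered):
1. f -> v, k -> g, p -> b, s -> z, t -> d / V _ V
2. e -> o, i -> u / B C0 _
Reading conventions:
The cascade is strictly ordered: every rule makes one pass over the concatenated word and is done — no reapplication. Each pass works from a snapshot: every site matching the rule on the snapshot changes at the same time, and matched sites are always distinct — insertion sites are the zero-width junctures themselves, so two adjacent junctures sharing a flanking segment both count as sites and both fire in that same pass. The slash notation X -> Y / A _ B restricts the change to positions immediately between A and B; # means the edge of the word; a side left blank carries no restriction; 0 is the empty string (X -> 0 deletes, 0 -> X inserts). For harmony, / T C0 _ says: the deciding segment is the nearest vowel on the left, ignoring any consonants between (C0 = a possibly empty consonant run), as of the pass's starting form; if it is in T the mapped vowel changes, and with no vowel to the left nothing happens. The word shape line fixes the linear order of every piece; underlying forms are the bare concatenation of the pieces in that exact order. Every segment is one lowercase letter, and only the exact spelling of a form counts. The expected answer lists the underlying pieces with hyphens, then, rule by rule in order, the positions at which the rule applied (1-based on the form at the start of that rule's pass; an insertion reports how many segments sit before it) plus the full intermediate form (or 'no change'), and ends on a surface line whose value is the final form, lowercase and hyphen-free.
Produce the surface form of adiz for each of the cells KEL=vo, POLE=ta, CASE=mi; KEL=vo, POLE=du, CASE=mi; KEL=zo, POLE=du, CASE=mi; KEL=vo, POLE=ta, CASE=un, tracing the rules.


cell KEL=vo, POLE=ta, CASE=mi:
underlying: fe-adiz-fa-fiv
1. f -> v, k -> g, p -> b, s -> z, t -> d / V _ V: fires at position(s) 9: feadizfaviv
2. e -> o, i -> u / B C0 _: fires at position(s) 5, 10: feaduzfavuv
surface: feaduzfavuv

cell KEL=vo, POLE=du, CASE=mi:
underlying: fe-adiz-ti-fiv
1. f -> v, k -> g, p -> b, s -> z, t -> d / V _ V: fires at position(s) 9: feadiztiviv
2. e -> o, i -> u / B C0 _: fires at position(s) 5: feaduztiviv
surface: feaduztiviv

cell KEL=zo, POLE=du, CASE=mi:
underlying: fe-adiz-ti-vug
1. f -> v, k -> g, p -> b, s -> z, t -> d / V _ V: no change
2. e -> o, i -> u / B C0 _: fires at position(s) 5: feaduztivug
surface: feaduztivug

cell KEL=vo, POLE=ta, CASE=un:
underlying: tim-adiz-fa-fiv
1. f -> v, k -> g, p -> b, s -> z, t -> d / V _ V: fires at position(s) 10: timadizfaviv
2. e -> o, i -> u / B C0 _: fires at position(s) 6, 11: timaduzfavuv
surface: timaduzfavuv


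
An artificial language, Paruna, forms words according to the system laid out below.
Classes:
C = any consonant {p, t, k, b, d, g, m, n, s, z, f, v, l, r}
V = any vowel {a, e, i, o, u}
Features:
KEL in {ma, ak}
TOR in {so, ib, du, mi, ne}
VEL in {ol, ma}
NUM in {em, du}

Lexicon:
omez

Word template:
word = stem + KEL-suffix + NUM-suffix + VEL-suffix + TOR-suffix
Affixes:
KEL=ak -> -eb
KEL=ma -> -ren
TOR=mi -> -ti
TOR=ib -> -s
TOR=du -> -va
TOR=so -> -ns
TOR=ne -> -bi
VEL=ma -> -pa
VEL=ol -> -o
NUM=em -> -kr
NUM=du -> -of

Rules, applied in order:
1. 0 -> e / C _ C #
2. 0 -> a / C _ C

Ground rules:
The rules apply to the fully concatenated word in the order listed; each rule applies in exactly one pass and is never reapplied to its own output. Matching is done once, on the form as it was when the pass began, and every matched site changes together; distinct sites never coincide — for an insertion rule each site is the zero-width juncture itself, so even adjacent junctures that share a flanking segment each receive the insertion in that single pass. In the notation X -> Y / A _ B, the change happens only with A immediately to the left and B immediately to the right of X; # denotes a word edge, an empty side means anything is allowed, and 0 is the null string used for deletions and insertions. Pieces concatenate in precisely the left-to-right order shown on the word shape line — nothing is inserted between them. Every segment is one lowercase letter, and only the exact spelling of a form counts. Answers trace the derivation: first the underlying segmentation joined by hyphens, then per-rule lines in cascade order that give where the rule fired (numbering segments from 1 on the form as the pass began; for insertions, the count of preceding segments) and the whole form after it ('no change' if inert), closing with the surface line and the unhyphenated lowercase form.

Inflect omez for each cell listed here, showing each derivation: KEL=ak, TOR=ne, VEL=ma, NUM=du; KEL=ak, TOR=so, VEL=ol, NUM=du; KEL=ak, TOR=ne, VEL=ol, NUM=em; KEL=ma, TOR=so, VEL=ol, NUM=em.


cell KEL=ak, TOR=ne, VEL=ma, NUM=du:
underlying: omez-eb-of-pa-bi
1. 0 -> e / C _ C #: no change
2. 0 -> a / C _ C: inserts after position(s) 8: omezebofapabi
surface: omezebofapabi

cell KEL=ak, TOR=so, VEL=ol, NUM=du:
underlying: omez-eb-of-o-ns
1. 0 -> e / C _ C #: inserts after position(s) 10: omezebofones
2. 0 -> a / C _ C: no change
surface: omezebofones

cell KEL=ak, TOR=ne, VEL=ol, NUM=em:
underlying: omez-eb-kr-o-bi
1. 0 -> e / C _ C #: no change
2. 0 -> a / C _ C: inserts after position(s) 6, 7: omezebakarobi
surface: omezebakarobi

cell KEL=ma, TOR=so, VEL=ol, NUM=em:
underlying: omez-ren-kr-o-ns
1. 0 -> e / C _ C #: inserts after position(s) 11: omezrenkrones
2. 0 -> a / C _ C: inserts after position(s) 4, 7, 8: omezarenakarones
surface: omezarenakarones


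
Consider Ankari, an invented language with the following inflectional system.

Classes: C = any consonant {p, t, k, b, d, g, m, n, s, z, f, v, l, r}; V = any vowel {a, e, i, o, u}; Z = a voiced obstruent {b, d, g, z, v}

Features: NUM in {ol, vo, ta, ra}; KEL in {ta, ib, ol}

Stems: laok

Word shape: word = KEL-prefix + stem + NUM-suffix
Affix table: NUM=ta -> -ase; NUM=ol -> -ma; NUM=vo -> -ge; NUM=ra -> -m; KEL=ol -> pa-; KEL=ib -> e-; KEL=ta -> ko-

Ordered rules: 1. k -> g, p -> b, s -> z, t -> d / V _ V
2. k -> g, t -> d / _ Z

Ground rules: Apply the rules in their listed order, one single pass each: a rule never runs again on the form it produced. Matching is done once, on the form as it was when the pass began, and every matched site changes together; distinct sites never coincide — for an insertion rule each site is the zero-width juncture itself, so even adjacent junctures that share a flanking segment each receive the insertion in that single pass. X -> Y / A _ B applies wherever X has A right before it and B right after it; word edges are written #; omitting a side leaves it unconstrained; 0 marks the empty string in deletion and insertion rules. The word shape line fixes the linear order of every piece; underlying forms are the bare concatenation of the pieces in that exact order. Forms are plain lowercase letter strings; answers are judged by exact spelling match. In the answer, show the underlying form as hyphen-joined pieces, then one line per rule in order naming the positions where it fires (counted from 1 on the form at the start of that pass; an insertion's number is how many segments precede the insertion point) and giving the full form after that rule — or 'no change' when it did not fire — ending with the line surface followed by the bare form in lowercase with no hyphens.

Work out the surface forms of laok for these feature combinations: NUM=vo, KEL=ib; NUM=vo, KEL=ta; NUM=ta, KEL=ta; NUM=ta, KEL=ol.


cell NUM=vo, KEL=ib:
underlying: e-laok-ge
1. k -> g, p -> b, s -> z, t -> d / V _ V: no change
2. k -> g, t -> d / _ Z: fires at position(s) 5: elaogge
surface: elaogge

cell NUM=vo, KEL=ta:
underlying: ko-laok-ge
1. k -> g, p -> b, s -> z, t -> d / V _ V: no change
2. k -> g, t -> d / _ Z: fires at position(s) 6: kolaogge
surface: kolaogge

cell NUM=ta, KEL=ta:
underlying: ko-laok-ase
1. k -> g, p -> b, s -> z, t -> d / V _ V: fires at position(s) 6, 8: kolaogaze
2. k -> g, t -> d / _ Z: no change
surface: kolaogaze

cell NUM=ta, KEL=ol:
underlying: pa-laok-ase
1. k -> g, p -> b, s -> z, t -> d / V _ V: fires at position(s) 6, 8: palaogaze
2. k -> g, t -> d / _ Z: no change
surface: palaogaze


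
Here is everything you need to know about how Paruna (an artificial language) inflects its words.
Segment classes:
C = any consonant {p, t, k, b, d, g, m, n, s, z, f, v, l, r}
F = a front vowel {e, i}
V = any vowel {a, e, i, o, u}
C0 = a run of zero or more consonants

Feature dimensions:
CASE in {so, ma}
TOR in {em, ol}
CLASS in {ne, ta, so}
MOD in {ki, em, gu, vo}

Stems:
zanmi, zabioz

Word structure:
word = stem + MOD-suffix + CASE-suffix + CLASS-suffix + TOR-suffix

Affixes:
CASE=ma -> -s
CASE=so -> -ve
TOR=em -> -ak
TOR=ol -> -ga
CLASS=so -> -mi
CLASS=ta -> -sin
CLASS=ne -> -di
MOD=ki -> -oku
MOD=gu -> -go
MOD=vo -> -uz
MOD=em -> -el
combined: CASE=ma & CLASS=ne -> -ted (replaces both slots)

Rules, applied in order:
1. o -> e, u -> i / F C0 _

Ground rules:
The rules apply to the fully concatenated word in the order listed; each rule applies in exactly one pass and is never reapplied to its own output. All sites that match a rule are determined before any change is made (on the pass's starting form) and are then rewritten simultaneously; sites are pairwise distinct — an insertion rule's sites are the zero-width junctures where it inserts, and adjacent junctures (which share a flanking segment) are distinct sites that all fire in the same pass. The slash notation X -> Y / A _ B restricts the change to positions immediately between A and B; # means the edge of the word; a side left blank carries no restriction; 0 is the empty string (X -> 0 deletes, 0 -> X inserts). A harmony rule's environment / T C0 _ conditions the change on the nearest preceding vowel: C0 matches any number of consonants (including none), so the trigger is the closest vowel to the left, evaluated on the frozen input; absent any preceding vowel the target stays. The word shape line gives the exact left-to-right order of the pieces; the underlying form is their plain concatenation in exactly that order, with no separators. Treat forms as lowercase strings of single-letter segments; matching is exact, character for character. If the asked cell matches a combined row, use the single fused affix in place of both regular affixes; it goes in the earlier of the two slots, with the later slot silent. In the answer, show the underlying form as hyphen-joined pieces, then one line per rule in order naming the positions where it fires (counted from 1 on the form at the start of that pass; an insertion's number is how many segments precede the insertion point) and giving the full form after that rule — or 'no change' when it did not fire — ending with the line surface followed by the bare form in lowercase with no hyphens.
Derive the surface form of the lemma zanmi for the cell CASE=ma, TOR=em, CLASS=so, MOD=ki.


underlying: zanmi-oku-s-mi-ak
1. o -> e, u -> i / F C0 _: fires at position(s) 6: zanmiekusmiak
surface: zanmiekusmiak


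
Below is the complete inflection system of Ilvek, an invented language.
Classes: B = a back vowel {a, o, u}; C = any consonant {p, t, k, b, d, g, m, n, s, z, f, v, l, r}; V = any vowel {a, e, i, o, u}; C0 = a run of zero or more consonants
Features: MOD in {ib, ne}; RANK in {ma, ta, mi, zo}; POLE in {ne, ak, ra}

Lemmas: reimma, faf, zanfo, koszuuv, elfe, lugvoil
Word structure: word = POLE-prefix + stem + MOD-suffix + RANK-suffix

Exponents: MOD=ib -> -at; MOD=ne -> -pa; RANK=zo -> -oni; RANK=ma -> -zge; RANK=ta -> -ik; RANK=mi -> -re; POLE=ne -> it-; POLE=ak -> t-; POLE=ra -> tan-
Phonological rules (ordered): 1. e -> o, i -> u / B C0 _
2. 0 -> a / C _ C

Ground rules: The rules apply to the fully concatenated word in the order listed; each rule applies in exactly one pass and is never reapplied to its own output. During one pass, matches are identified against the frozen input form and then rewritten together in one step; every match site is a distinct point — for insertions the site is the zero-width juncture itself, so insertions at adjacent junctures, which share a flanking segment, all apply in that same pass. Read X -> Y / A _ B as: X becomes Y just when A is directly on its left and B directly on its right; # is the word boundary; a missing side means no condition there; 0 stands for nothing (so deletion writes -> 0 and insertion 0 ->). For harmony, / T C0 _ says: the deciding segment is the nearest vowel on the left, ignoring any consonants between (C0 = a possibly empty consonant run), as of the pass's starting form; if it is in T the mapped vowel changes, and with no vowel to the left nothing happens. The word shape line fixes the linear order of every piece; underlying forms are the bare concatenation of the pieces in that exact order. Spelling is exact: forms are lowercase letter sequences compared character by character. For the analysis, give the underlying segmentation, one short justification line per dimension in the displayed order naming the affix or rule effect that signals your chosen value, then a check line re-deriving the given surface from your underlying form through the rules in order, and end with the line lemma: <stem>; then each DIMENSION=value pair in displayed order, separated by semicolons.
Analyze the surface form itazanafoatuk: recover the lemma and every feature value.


underlying: it-zanfo-at-ik
MOD=ib - signalled by the affix -at
RANK=ta - signalled by the affix -ik
POLE=ne - signalled by the affix it-
check: itzanfoatik -> itzanfoatuk -> itazanafoatuk
lemma: zanfo; MOD=ib; RANK=ta; POLE=ne


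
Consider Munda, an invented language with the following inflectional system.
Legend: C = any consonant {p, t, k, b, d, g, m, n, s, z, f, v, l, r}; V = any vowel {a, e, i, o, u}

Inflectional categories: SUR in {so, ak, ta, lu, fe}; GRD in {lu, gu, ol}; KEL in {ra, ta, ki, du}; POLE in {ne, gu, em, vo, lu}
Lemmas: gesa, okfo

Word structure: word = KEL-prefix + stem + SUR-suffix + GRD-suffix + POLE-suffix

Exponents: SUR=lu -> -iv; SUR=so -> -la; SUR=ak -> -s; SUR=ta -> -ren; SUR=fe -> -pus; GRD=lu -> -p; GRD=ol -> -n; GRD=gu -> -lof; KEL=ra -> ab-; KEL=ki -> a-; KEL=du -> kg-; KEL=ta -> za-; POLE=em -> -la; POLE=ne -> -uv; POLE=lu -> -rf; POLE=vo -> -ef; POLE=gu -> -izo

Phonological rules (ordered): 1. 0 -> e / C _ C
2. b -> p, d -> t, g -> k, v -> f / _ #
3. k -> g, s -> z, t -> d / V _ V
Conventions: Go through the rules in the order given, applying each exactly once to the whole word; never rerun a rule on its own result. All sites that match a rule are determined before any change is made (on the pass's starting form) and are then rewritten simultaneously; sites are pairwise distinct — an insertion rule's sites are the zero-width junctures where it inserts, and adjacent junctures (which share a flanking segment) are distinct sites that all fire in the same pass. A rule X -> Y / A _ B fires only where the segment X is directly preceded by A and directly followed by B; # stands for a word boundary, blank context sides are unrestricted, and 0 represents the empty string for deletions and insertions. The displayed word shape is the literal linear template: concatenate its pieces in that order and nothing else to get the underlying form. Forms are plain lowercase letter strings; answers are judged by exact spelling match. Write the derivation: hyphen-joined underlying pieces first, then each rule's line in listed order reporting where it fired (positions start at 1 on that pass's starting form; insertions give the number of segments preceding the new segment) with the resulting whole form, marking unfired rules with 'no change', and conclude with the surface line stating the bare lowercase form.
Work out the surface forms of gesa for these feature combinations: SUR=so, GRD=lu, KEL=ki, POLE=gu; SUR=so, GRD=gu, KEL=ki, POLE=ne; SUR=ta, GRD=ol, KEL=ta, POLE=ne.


cell SUR=so, GRD=lu, KEL=ki, POLE=gu:
underlying: a-gesa-la-p-izo
1. 0 -> e / C _ C: no change
2. b -> p, d -> t, g -> k, v -> f / _ #: no change
3. k -> g, s -> z, t -> d / V _ V: fires at position(s) 4: agezalapizo
surface: agezalapizo

cell SUR=so, GRD=gu, KEL=ki, POLE=ne:
underlying: a-gesa-la-lof-uv
1. 0 -> e / C _ C: no change
2. b -> p, d -> t, g -> k, v -> f / _ #: fires at position(s) 12: agesalalofuf
3. k -> g, s -> z, t -> d / V _ V: fires at position(s) 4: agezalalofuf
surface: agezalalofuf

cell SUR=ta, GRD=ol, KEL=ta, POLE=ne:
underlying: za-gesa-ren-n-uv
1. 0 -> e / C _ C: inserts after position(s) 9: zagesarenenuv
2. b -> p, d -> t, g -> k, v -> f / _ #: fires at position(s) 13: zagesarenenuf
3. k -> g, s -> z, t -> d / V _ V: fires at position(s) 5: zagezarenenuf
surface: zagezarenenuf


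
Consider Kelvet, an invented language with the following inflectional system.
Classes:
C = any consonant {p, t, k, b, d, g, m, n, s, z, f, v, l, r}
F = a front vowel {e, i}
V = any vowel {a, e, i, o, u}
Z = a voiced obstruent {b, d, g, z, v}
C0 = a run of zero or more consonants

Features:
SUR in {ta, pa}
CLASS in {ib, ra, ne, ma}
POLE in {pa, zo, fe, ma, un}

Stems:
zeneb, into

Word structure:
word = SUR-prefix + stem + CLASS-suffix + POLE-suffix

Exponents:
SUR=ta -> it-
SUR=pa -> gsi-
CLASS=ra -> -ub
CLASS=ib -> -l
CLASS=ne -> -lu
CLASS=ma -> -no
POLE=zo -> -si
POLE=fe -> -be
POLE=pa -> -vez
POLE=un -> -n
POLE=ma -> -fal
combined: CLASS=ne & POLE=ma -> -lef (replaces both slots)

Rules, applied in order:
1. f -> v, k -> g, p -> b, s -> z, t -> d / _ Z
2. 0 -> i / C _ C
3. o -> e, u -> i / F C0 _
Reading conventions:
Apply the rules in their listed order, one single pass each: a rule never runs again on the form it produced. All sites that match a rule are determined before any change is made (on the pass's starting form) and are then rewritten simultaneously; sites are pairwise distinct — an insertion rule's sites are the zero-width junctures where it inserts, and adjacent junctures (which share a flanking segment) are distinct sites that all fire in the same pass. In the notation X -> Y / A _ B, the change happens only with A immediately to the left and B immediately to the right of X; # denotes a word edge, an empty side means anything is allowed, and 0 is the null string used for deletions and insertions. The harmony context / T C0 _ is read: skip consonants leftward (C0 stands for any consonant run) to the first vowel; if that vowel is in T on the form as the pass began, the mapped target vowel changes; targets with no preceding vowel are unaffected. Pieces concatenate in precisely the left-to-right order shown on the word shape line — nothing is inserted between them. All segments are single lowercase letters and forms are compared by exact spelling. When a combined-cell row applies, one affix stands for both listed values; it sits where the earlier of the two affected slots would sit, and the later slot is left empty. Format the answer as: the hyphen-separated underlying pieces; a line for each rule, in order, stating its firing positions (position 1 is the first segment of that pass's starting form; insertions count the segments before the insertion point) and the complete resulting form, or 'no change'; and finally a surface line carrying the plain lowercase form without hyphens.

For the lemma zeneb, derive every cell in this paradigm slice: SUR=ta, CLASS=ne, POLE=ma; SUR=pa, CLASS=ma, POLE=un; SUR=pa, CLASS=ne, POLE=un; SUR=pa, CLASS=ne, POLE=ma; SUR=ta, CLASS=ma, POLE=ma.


cell SUR=ta, CLASS=ne, POLE=ma:
underlying: it-zeneb-lef
1. f -> v, k -> g, p -> b, s -> z, t -> d / _ Z: fires at position(s) 2: idzeneblef
2. 0 -> i / C _ C: inserts after position(s) 2, 7: idizenebilef
3. o -> e, u -> i / F C0 _: no change
surface: idizenebilef

cell SUR=pa, CLASS=ma, POLE=un:
underlying: gsi-zeneb-no-n
1. f -> v, k -> g, p -> b, s -> z, t -> d / _ Z: no change
2. 0 -> i / C _ C: inserts after position(s) 1, 8: gisizenebinon
3. o -> e, u -> i / F C0 _: fires at position(s) 12: gisizenebinen
surface: gisizenebinen

cell SUR=pa, CLASS=ne, POLE=un:
underlying: gsi-zeneb-lu-n
1. f -> v, k -> g, p -> b, s -> z, t -> d / _ Z: no change
2. 0 -> i / C _ C: inserts after position(s) 1, 8: gisizenebilun
3. o -> e, u -> i / F C0 _: fires at position(s) 12: gisizenebilin
surface: gisizenebilin

cell SUR=pa, CLASS=ne, POLE=ma:
underlying: gsi-zeneb-lef
1. f -> v, k -> g, p -> b, s -> z, t -> d / _ Z: no change
2. 0 -> i / C _ C: inserts after position(s) 1, 8: gisizenebilef
3. o -> e, u -> i / F C0 _: no change
surface: gisizenebilef

cell SUR=ta, CLASS=ma, POLE=ma:
underlying: it-zeneb-no-fal
1. f -> v, k -> g, p -> b, s -> z, t -> d / _ Z: fires at position(s) 2: idzenebnofal
2. 0 -> i / C _ C: inserts after position(s) 2, 7: idizenebinofal
3. o -> e, u -> i / F C0 _: fires at position(s) 11: idizenebinefal
surface: idizenebinefal


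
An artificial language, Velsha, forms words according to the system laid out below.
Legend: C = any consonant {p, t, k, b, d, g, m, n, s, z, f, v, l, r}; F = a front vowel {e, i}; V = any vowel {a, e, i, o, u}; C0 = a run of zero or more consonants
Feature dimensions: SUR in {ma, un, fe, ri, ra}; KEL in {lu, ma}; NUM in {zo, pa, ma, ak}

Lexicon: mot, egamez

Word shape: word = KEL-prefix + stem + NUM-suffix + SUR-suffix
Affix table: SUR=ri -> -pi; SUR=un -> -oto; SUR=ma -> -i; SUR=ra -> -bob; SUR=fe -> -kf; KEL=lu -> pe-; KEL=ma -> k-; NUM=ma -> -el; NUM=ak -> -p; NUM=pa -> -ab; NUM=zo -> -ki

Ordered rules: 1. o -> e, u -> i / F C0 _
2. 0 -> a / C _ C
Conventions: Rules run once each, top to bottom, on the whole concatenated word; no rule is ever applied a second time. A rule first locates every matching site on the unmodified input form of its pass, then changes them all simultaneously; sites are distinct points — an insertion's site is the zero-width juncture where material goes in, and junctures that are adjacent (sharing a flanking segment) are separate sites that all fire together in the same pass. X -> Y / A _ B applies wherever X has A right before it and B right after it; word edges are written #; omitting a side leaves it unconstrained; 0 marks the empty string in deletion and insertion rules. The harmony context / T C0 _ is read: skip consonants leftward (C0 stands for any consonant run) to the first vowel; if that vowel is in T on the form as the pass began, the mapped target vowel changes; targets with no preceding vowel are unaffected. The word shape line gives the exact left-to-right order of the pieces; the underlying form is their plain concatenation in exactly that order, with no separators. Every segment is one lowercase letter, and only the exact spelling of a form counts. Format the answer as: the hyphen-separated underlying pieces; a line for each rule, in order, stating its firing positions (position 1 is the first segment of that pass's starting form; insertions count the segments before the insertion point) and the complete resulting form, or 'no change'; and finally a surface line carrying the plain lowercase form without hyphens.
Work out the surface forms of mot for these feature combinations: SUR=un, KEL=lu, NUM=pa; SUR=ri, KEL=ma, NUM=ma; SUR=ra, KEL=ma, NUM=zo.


cell SUR=un, KEL=lu, NUM=pa:
underlying: pe-mot-ab-oto
1. o -> e, u -> i / F C0 _: fires at position(s) 4: pemetaboto
2. 0 -> a / C _ C: no change
surface: pemetaboto

cell SUR=ri, KEL=ma, NUM=ma:
underlying: k-mot-el-pi
1. o -> e, u -> i / F C0 _: no change
2. 0 -> a / C _ C: inserts after position(s) 1, 6: kamotelapi
surface: kamotelapi

cell SUR=ra, KEL=ma, NUM=zo:
underlying: k-mot-ki-bob
1. o -> e, u -> i / F C0 _: fires at position(s) 8: kmotkibeb
2. 0 -> a / C _ C: inserts after position(s) 1, 4: kamotakibeb
surface: kamotakibeb


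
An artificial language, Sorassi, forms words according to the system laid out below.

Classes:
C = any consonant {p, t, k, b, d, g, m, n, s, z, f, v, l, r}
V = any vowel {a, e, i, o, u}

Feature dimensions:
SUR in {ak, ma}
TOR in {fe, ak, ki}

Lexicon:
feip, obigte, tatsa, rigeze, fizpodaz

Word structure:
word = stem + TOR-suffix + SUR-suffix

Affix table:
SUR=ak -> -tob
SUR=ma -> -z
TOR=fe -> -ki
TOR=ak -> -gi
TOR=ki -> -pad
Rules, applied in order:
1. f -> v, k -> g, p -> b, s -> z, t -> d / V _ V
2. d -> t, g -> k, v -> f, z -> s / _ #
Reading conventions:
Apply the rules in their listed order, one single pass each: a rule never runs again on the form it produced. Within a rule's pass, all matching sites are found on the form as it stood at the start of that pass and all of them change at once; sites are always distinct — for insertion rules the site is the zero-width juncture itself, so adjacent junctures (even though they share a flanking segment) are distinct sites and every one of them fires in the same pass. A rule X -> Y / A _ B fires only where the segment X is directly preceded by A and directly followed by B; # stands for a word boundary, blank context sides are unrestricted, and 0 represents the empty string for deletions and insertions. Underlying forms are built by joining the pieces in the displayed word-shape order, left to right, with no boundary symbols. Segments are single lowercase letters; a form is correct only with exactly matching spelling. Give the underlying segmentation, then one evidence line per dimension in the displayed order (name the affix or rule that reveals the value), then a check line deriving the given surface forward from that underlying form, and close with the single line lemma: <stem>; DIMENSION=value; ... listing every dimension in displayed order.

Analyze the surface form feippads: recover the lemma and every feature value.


underlying: feip-pad-z
SUR=ma - signalled by the affix -z
TOR=ki - signalled by the affix -pad
check: feippadz -> feippadz -> feippads
lemma: feip; SUR=ma; TOR=ki


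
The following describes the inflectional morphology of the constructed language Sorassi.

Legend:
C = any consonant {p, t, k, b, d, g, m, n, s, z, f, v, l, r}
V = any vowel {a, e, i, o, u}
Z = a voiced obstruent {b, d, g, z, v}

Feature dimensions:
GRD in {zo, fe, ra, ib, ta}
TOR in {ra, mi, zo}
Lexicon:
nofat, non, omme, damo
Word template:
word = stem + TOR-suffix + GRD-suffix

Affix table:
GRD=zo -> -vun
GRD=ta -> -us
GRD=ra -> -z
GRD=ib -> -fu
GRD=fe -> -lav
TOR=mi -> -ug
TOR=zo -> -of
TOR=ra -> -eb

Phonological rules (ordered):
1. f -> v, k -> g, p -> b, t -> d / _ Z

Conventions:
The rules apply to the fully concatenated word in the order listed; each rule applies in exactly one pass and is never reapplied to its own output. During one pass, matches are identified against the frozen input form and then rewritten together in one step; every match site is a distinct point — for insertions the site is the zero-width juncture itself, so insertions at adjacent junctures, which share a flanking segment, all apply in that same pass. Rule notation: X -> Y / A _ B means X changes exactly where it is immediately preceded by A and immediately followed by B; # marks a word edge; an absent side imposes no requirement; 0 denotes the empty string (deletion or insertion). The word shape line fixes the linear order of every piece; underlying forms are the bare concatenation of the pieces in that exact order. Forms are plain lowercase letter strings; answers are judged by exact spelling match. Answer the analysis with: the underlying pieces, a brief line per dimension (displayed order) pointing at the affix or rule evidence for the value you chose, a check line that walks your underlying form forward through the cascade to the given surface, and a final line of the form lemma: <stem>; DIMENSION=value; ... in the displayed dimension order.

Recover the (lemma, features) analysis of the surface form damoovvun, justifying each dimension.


underlying: damo-of-vun
GRD=zo - signalled by the affix -vun
TOR=zo - signalled by the affix -of
check: damoofvun -> damoovvun
lemma: damo; GRD=zo; TOR=zo


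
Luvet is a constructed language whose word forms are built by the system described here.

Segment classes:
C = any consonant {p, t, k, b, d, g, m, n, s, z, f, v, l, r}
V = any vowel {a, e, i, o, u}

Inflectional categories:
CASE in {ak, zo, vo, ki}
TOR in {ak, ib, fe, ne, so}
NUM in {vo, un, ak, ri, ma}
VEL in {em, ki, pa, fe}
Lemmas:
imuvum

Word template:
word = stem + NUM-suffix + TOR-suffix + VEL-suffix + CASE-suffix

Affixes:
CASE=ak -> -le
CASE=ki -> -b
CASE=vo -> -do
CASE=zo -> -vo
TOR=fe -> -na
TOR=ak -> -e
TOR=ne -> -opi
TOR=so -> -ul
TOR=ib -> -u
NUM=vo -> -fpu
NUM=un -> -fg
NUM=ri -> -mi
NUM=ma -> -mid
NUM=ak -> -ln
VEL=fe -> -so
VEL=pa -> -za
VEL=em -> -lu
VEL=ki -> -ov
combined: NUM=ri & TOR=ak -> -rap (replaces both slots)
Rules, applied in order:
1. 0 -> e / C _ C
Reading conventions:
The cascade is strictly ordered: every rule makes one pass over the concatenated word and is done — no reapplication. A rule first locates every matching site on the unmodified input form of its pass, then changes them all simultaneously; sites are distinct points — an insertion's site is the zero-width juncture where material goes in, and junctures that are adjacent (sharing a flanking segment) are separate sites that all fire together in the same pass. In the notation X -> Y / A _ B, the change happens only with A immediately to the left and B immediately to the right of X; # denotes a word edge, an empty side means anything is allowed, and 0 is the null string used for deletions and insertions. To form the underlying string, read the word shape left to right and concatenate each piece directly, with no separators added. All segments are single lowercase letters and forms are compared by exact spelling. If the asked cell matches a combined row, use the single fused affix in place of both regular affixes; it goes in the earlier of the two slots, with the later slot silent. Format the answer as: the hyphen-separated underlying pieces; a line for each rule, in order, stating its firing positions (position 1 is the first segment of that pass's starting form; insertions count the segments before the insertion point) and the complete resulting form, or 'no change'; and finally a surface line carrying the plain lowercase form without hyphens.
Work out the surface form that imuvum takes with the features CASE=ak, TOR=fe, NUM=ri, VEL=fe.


underlying: imuvum-mi-na-so-le
1. 0 -> e / C _ C: inserts after position(s) 6: imuvumeminasole
surface: imuvumeminasole
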